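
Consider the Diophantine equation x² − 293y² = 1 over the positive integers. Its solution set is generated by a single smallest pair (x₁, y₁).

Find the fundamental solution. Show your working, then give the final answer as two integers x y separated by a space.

12320649 719780

[17; 8,1,1,8,34] for √293; ℓ=5 ⇒ convergent index 9
i=0: a=17 ⇒ p=17, q=1
i=1: a=8 ⇒ p=137, q=8
…
i=3: a=1 ⇒ p=291, q=17
i=4: a=8 ⇒ p=2482, q=145
i=5: a=34 ⇒ p=84679, q=4947
…
i=8: a=1 ⇒ p=1444507, q=84389
i=9: a=8 ⇒ p=12320649, q=719780
fundamental: x₁=12320649, y₁=719780  (since 151798391781201 − 293·518083248400 = 1)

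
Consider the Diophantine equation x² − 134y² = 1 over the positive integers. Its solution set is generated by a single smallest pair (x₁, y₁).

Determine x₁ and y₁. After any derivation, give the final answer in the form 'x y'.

145925 12606

√134 → a₀=11, period (1,1,2,1,3,…,1,1,22); ℓ=14 even so k=13
k=0  a_k=11  p_k/q_k = 11/1
k=1  a_k=1  p_k/q_k = 12/1
k=2  a_k=1  p_k/q_k = 23/2
k=3  a_k=2  p_k/q_k = 58/5
k=4  a_k=1  p_k/q_k = 81/7
k=5  a_k=3  p_k/q_k = 301/26
k=6  a_k=1  p_k/q_k = 382/33
k=7  a_k=10  p_k/q_k = 4121/356
k=8  a_k=1  p_k/q_k = 4503/389
k=9  a_k=3  p_k/q_k = 17630/1523
k=10  a_k=1  p_k/q_k = 22133/1912
k=11  a_k=2  p_k/q_k = 61896/5347
k=12  a_k=1  p_k/q_k = 84029/7259
k=13  a_k=1  p_k/q_k = 145925/12606
(x₁, y₁) = (145925, 12606);  145925² − 134·12606² = 1 ✓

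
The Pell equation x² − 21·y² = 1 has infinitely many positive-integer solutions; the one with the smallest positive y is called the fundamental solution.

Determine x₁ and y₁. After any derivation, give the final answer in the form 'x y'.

55 12

√21 = [4; 1,1,2,1,1,8, …], period ℓ=6 (even) → k=5
k=0  a_k=4  p_k/q_k = 4/1
k=1  a_k=1  p_k/q_k = 5/1
…
k=4  a_k=1  p_k/q_k = 32/7
k=5  a_k=1  p_k/q_k = 55/12
(x₁, y₁) = (55, 12);  55² − 21·12² = 1 ✓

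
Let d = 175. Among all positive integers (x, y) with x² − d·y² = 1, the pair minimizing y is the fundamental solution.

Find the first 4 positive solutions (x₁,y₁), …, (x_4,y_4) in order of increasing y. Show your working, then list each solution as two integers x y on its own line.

2024 153
8193151 619344
33165873224 2507104359
134255446617601 10148757825888

[13; 4,2,1,2,4,26] for √175; ℓ=6 ⇒ convergent index 5
k=0  a_k=13  p_k/q_k = 13/1
k=1  a_k=4  p_k/q_k = 53/4
…
k=3  a_k=1  p_k/q_k = 172/13
k=4  a_k=2  p_k/q_k = 463/35
k=5  a_k=4  p_k/q_k = 2024/153
fundamental: x₁=2024, y₁=153  (since 4096576 − 175·23409 = 1)
(x_2, y_2) = (2024·2024 + 175·153·153, 2024·153 + 153·2024) = (8193151, 619344)
(x_3, y_3) = (2024·8193151 + 175·153·619344, 2024·619344 + 153·8193151) = (33165873224, 2507104359)
(x_4, y_4) = (2024·33165873224 + 175·153·2507104359, 2024·2507104359 + 153·33165873224) = (134255446617601, 10148757825888)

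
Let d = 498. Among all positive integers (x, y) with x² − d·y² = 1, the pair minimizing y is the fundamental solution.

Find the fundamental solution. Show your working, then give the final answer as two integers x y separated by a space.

√498 = [22; 3,6,22,6,3,44, …], period ℓ=6 (even) → k=5
step 0: (22, 1)  from 22·(1,0) + (0,1)
…
step 2: (424, 19)  from 6·(67,3) + (22,1)
…
step 4: (56794, 2545)  from 6·(9395,421) + (424,19)
step 5: (179777, 8056)  from 3·(56794,2545) + (9395,421)
fundamental: x₁=179777, y₁=8056  (since 32319769729 − 498·64899136 = 1)

179777 8056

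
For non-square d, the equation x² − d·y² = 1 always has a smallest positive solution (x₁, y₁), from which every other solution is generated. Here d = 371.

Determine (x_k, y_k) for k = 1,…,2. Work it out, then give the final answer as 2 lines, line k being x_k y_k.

√371 → a₀=19, period (3,1,4,1,3,38); ℓ=6 even so k=5
i=0: a=19 ⇒ p=19, q=1
…
i=3: a=4 ⇒ p=366, q=19
i=4: a=1 ⇒ p=443, q=23
i=5: a=3 ⇒ p=1695, q=88
fundamental: x₁=1695, y₁=88  (since 2873025 − 371·7744 = 1)
n=2: (1695,88)∘(1695,88) = (1695·1695+371·88·88, 1695·88+88·1695) = (5746049,298320)

1695 88
5746049 298320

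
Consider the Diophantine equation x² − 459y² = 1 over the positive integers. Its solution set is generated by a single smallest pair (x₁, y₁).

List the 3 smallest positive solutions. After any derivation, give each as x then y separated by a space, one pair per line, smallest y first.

499850 23331
499700044999 23324000700
499550134985000450 23317003499766669

√459 → a₀=21, period (2,2,1,4,21,4,1,2,2,42); ℓ=10 even so k=9
a_0=21:  p_0=21·1+0=21,  q_0=21·0+1=1
a_1=2:  p_1=2·21+1=43,  q_1=2·1+0=2
a_2=2:  p_2=2·43+21=107,  q_2=2·2+1=5
a_3=1:  p_3=1·107+43=150,  q_3=1·5+2=7
a_4=4:  p_4=4·150+107=707,  q_4=4·7+5=33
a_5=21:  p_5=21·707+150=14997,  q_5=21·33+7=700
a_6=4:  p_6=4·14997+707=60695,  q_6=4·700+33=2833
a_7=1:  p_7=1·60695+14997=75692,  q_7=1·2833+700=3533
a_8=2:  p_8=2·75692+60695=212079,  q_8=2·3533+2833=9899
a_9=2:  p_9=2·212079+75692=499850,  q_9=2·9899+3533=23331
(x₁, y₁) = (499850, 23331);  499850² − 459·23331² = 1 ✓
n=2: (499850,23331)∘(499850,23331) = (499850·499850+459·23331·23331, 499850·23331+23331·499850) = (499700044999,23324000700)
n=3: (499700044999,23324000700)∘(499850,23331) = (499850·499700044999+459·23331·23324000700, 499850·23324000700+23331·499700044999) = (499550134985000450,23317003499766669)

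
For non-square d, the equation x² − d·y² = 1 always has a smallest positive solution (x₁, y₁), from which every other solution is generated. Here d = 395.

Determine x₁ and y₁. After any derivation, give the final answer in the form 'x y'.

159 8

√395 → a₀=19, period (1,6,1,38); ℓ=4 even so k=3
i=0: a=19 ⇒ p=19, q=1
i=1: a=1 ⇒ p=20, q=1
i=2: a=6 ⇒ p=139, q=7
i=3: a=1 ⇒ p=159, q=8
→ (159, 8).  Check: 159²=25281, 395·8²=25280, difference 1.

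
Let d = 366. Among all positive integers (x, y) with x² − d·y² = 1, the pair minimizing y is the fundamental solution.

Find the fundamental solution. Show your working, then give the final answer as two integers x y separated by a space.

907925 47458

√366 = [19; 7,1,1,1,2,12,2,1,1,1,7,38, …], period ℓ=12 (even) → k=11
i=0: a=19 ⇒ p=19, q=1
…
i=2: a=1 ⇒ p=153, q=8
…
i=4: a=1 ⇒ p=440, q=23
i=5: a=2 ⇒ p=1167, q=61
…
i=8: a=1 ⇒ p=44499, q=2326
i=9: a=1 ⇒ p=74554, q=3897
i=10: a=1 ⇒ p=119053, q=6223
i=11: a=7 ⇒ p=907925, q=47458
fundamental: x₁=907925, y₁=47458  (since 824327805625 − 366·2252261764 = 1)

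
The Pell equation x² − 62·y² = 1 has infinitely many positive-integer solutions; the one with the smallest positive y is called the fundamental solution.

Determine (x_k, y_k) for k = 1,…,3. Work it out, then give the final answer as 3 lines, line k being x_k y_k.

63 8
7937 1008
999999 127000

√62 → a₀=7, period (1,6,1,14); ℓ=4 even so k=3
k=0  a_k=7  p_k/q_k = 7/1
k=1  a_k=1  p_k/q_k = 8/1
k=2  a_k=6  p_k/q_k = 55/7
k=3  a_k=1  p_k/q_k = 63/8
(x₁, y₁) = (63, 8);  63² − 62·8² = 1 ✓
k=2:  x_2 = 63·63+62·8·8 = 7937,  y_2 = 63·8+8·63 = 1008
k=3:  x_3 = 63·7937+62·8·1008 = 999999,  y_3 = 63·1008+8·7937 = 127000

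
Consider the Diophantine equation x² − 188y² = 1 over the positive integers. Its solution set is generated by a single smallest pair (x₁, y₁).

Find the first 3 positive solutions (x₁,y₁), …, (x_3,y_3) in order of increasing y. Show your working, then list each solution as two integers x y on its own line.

d=188: √d = [13; 1,2,2,6,2,2,1,26] (ℓ=8, even), read p_7/q_7
k=0  a_k=13  p_k/q_k = 13/1
…
k=2  a_k=2  p_k/q_k = 41/3
k=3  a_k=2  p_k/q_k = 96/7
k=4  a_k=6  p_k/q_k = 617/45
k=5  a_k=2  p_k/q_k = 1330/97
k=6  a_k=2  p_k/q_k = 3277/239
k=7  a_k=1  p_k/q_k = 4607/336
fundamental: x₁=4607, y₁=336  (since 21224449 − 188·112896 = 1)
n=2: (4607,336)∘(4607,336) = (4607·4607+188·336·336, 4607·336+336·4607) = (42448897,3095904)
n=3: (42448897,3095904)∘(4607,336) = (4607·42448897+188·336·3095904, 4607·3095904+336·42448897) = (391124132351,28525659120)

4607 336
42448897 3095904
391124132351 28525659120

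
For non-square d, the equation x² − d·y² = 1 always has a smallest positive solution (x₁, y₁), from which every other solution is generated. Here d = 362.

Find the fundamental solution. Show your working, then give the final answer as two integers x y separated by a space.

723 38

√362 = [19; 38, …], period ℓ=1 (odd) → k=1
a_0=19:  p_0=19·1+0=19,  q_0=19·0+1=1
a_1=38:  p_1=38·19+1=723,  q_1=38·1+0=38
→ (723, 38).  Check: 723²=522729, 362·38²=522728, difference 1.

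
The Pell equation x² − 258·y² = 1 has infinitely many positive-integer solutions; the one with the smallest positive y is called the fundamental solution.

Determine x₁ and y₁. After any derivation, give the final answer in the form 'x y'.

257 16

√258 = [16; 16,32, …], period ℓ=2 (even) → k=1
k=0  a_k=16  p_k/q_k = 16/1
k=1  a_k=16  p_k/q_k = 257/16
fundamental: x₁=257, y₁=16  (since 66049 − 258·256 = 1)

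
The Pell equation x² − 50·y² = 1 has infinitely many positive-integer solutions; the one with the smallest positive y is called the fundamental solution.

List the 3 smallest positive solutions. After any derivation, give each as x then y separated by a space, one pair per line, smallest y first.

99 14
19601 2772
3880899 548842

√50 → a₀=7, period (14); ℓ=1 odd so k=1
step 0: (7, 1)  from 7·(1,0) + (0,1)
step 1: (99, 14)  from 14·(7,1) + (1,0)
→ (99, 14).  Check: 99²=9801, 50·14²=9800, difference 1.
(x_2, y_2) = (99·99 + 50·14·14, 99·14 + 14·99) = (19601, 2772)
(x_3, y_3) = (99·19601 + 50·14·2772, 99·2772 + 14·19601) = (3880899, 548842)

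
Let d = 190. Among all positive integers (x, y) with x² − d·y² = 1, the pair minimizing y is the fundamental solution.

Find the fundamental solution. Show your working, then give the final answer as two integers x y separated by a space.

√190 = [13; 1,3,1,1,1,…,3,1,26, …], period ℓ=14 (even) → k=13
step 0: (13, 1)  from 13·(1,0) + (0,1)
step 1: (14, 1)  from 1·(13,1) + (1,0)
…
step 12: (40787, 2959)  from 3·(11234,815) + (7085,514)
step 13: (52021, 3774)  from 1·(40787,2959) + (11234,815)
fundamental: x₁=52021, y₁=3774  (since 2706184441 − 190·14243076 = 1)

52021 3774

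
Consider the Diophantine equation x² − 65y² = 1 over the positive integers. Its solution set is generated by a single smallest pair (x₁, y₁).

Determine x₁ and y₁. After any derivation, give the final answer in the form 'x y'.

√65 = [8; 16, …], period ℓ=1 (odd) → k=1
a_0=8:  p_0=8·1+0=8,  q_0=8·0+1=1
a_1=16:  p_1=16·8+1=129,  q_1=16·1+0=16
→ (129, 16).  Check: 129²=16641, 65·16²=16640, difference 1.

129 16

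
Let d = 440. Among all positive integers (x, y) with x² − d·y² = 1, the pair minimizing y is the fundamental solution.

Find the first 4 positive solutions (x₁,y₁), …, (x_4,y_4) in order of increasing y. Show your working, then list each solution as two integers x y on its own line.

d=440: √d = [20; 1,40] (ℓ=2, even), read p_1/q_1
step 0: (20, 1)  from 20·(1,0) + (0,1)
step 1: (21, 1)  from 1·(20,1) + (1,0)
fundamental: x₁=21, y₁=1  (since 441 − 440·1 = 1)
(x_2, y_2) = (21·21 + 440·1·1, 21·1 + 1·21) = (881, 42)
(x_3, y_3) = (21·881 + 440·1·42, 21·42 + 1·881) = (36981, 1763)
(x_4, y_4) = (21·36981 + 440·1·1763, 21·1763 + 1·36981) = (1552321, 74004)

21 1
881 42
36981 1763
1552321 74004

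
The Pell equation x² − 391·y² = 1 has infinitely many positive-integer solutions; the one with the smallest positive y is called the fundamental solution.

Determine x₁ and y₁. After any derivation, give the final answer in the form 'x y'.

[19; 1,3,2,2,1,…,3,1,38] for √391; ℓ=16 ⇒ convergent index 15
a_0=19:  p_0=19·1+0=19,  q_0=19·0+1=1
a_1=1:  p_1=1·19+1=20,  q_1=1·1+0=1
…
a_3=2:  p_3=2·79+20=178,  q_3=2·4+1=9
a_4=2:  p_4=2·178+79=435,  q_4=2·9+4=22
…
a_12=2:  p_12=2·268013+160266=696292,  q_12=2·13554+8105=35213
a_13=2:  p_13=2·696292+268013=1660597,  q_13=2·35213+13554=83980
a_14=3:  p_14=3·1660597+696292=5678083,  q_14=3·83980+35213=287153
a_15=1:  p_15=1·5678083+1660597=7338680,  q_15=1·287153+83980=371133
→ (7338680, 371133).  Check: 7338680²=53856224142400, 391·371133²=53856224142399, difference 1.

7338680 371133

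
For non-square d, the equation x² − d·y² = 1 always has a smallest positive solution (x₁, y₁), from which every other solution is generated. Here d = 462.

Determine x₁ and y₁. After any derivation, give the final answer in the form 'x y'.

[21; 2,42] for √462; ℓ=2 ⇒ convergent index 1
k=0  a_k=21  p_k/q_k = 21/1
k=1  a_k=2  p_k/q_k = 43/2
→ (43, 2).  Check: 43²=1849, 462·2²=1848, difference 1.

43 2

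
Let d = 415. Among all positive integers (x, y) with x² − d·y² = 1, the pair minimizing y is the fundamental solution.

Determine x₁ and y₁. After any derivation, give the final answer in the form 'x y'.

18412804 903849

[20; 2,1,2,4,6,…,1,2,40] for √415; ℓ=16 ⇒ convergent index 15
i=0: a=20 ⇒ p=20, q=1
i=1: a=2 ⇒ p=41, q=2
i=2: a=1 ⇒ p=61, q=3
i=3: a=2 ⇒ p=163, q=8
i=4: a=4 ⇒ p=713, q=35
i=5: a=6 ⇒ p=4441, q=218
i=6: a=1 ⇒ p=5154, q=253
i=7: a=1 ⇒ p=9595, q=471
…
i=9: a=1 ⇒ p=43534, q=2137
i=10: a=1 ⇒ p=77473, q=3803
…
i=12: a=4 ⇒ p=2110961, q=103623
i=13: a=2 ⇒ p=4730294, q=232201
i=14: a=1 ⇒ p=6841255, q=335824
i=15: a=2 ⇒ p=18412804, q=903849
(x₁, y₁) = (18412804, 903849);  18412804² − 415·903849² = 1 ✓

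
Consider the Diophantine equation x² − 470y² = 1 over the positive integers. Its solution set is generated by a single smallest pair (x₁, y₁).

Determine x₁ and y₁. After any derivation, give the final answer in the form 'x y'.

1691 78

√470 = [21; 1,2,8,2,1,42, …], period ℓ=6 (even) → k=5
i=0: a=21 ⇒ p=21, q=1
i=1: a=1 ⇒ p=22, q=1
i=2: a=2 ⇒ p=65, q=3
i=3: a=8 ⇒ p=542, q=25
i=4: a=2 ⇒ p=1149, q=53
i=5: a=1 ⇒ p=1691, q=78
(x₁, y₁) = (1691, 78);  1691² − 470·78² = 1 ✓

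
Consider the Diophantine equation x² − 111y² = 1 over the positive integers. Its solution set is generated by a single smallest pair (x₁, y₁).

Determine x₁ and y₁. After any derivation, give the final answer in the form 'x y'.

295 28

[10; 1,1,6,1,1,20] for √111; ℓ=6 ⇒ convergent index 5
a_0=10:  p_0=10·1+0=10,  q_0=10·0+1=1
a_1=1:  p_1=1·10+1=11,  q_1=1·1+0=1
a_2=1:  p_2=1·11+10=21,  q_2=1·1+1=2
a_3=6:  p_3=6·21+11=137,  q_3=6·2+1=13
a_4=1:  p_4=1·137+21=158,  q_4=1·13+2=15
a_5=1:  p_5=1·158+137=295,  q_5=1·15+13=28
→ (295, 28).  Check: 295²=87025, 111·28²=87024, difference 1.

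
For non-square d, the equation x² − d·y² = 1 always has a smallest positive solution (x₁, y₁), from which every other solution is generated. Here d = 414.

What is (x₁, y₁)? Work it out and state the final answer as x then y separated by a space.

24335 1196

√414 → a₀=20, period (2,1,7,2,7,1,2,40); ℓ=8 even so k=7
a_0=20:  p_0=20·1+0=20,  q_0=20·0+1=1
a_1=2:  p_1=2·20+1=41,  q_1=2·1+0=2
…
a_4=2:  p_4=2·468+61=997,  q_4=2·23+3=49
a_5=7:  p_5=7·997+468=7447,  q_5=7·49+23=366
a_6=1:  p_6=1·7447+997=8444,  q_6=1·366+49=415
a_7=2:  p_7=2·8444+7447=24335,  q_7=2·415+366=1196
→ (24335, 1196).  Check: 24335²=592192225, 414·1196²=592192224, difference 1.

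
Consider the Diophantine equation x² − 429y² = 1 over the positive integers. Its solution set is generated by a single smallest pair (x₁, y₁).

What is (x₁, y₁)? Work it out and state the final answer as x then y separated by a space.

√429 = [20; 1,2,2,9,1,12,1,9,2,2,1,40, …], period ℓ=12 (even) → k=11
i=0: a=20 ⇒ p=20, q=1
…
i=2: a=2 ⇒ p=62, q=3
i=3: a=2 ⇒ p=145, q=7
…
i=5: a=1 ⇒ p=1512, q=73
…
i=10: a=2 ⇒ p=1085636, q=52415
i=11: a=1 ⇒ p=1524095, q=73584
→ (1524095, 73584).  Check: 1524095²=2322865569025, 429·73584²=2322865569024, difference 1.

1524095 73584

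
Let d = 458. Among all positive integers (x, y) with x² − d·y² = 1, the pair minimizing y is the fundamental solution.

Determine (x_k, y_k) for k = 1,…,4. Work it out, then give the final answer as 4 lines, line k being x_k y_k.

22899 1070
1048728401 49003860
48029663286099 2244278779210
2199662518128033601 102783479481255720

d=458: √d = [21; 2,2,42] (ℓ=3, odd), read p_5/q_5
a_0=21:  p_0=21·1+0=21,  q_0=21·0+1=1
a_1=2:  p_1=2·21+1=43,  q_1=2·1+0=2
a_2=2:  p_2=2·43+21=107,  q_2=2·2+1=5
a_3=42:  p_3=42·107+43=4537,  q_3=42·5+2=212
a_4=2:  p_4=2·4537+107=9181,  q_4=2·212+5=429
a_5=2:  p_5=2·9181+4537=22899,  q_5=2·429+212=1070
(x₁, y₁) = (22899, 1070);  22899² − 458·1070² = 1 ✓
k=2:  x_2 = 22899·22899+458·1070·1070 = 1048728401,  y_2 = 22899·1070+1070·22899 = 49003860
k=3:  x_3 = 22899·1048728401+458·1070·49003860 = 48029663286099,  y_3 = 22899·49003860+1070·1048728401 = 2244278779210
k=4:  x_4 = 22899·48029663286099+458·1070·2244278779210 = 2199662518128033601,  y_4 = 22899·2244278779210+1070·48029663286099 = 102783479481255720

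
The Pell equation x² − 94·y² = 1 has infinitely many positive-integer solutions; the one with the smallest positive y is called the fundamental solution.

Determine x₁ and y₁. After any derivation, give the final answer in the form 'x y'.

√94 → a₀=9, period (1,2,3,1,1,…,2,1,18); ℓ=16 even so k=15
a_0=9:  p_0=9·1+0=9,  q_0=9·0+1=1
…
a_2=2:  p_2=2·10+9=29,  q_2=2·1+1=3
…
a_4=1:  p_4=1·97+29=126,  q_4=1·10+3=13
a_5=1:  p_5=1·126+97=223,  q_5=1·13+10=23
…
a_8=8:  p_8=8·1464+1241=12953,  q_8=8·151+128=1336
a_9=1:  p_9=1·12953+1464=14417,  q_9=1·1336+151=1487
a_10=5:  p_10=5·14417+12953=85038,  q_10=5·1487+1336=8771
…
a_14=2:  p_14=2·652934+184493=1490361,  q_14=2·67345+19029=153719
a_15=1:  p_15=1·1490361+652934=2143295,  q_15=1·153719+67345=221064
fundamental: x₁=2143295, y₁=221064  (since 4593713457025 − 94·48869292096 = 1)

2143295 221064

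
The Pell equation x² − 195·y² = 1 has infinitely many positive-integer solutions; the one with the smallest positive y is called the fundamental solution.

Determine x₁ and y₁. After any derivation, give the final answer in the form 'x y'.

14 1

√195 → a₀=13, period (1,26); ℓ=2 even so k=1
step 0: (13, 1)  from 13·(1,0) + (0,1)
step 1: (14, 1)  from 1·(13,1) + (1,0)
(x₁, y₁) = (14, 1);  14² − 195·1² = 1 ✓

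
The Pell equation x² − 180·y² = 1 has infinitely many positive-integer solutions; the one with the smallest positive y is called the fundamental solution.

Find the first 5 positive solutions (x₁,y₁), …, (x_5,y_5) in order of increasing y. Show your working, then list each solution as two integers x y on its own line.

√180 = [13; 2,2,2,26, …], period ℓ=4 (even) → k=3
k=0  a_k=13  p_k/q_k = 13/1
…
k=2  a_k=2  p_k/q_k = 67/5
k=3  a_k=2  p_k/q_k = 161/12
(x₁, y₁) = (161, 12);  161² − 180·12² = 1 ✓
k=2:  x_2 = 161·161+180·12·12 = 51841,  y_2 = 161·12+12·161 = 3864
k=3:  x_3 = 161·51841+180·12·3864 = 16692641,  y_3 = 161·3864+12·51841 = 1244196
k=4:  x_4 = 161·16692641+180·12·1244196 = 5374978561,  y_4 = 161·1244196+12·16692641 = 400627248
k=5:  x_5 = 161·5374978561+180·12·400627248 = 1730726404001,  y_5 = 161·400627248+12·5374978561 = 129000729660

161 12
51841 3864
16692641 1244196
5374978561 400627248
1730726404001 129000729660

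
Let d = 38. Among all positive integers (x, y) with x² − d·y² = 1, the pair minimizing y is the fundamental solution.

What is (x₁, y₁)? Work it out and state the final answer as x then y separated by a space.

37 6

[6; 6,12] for √38; ℓ=2 ⇒ convergent index 1
a_0=6:  p_0=6·1+0=6,  q_0=6·0+1=1
a_1=6:  p_1=6·6+1=37,  q_1=6·1+0=6
(x₁, y₁) = (37, 6);  37² − 38·6² = 1 ✓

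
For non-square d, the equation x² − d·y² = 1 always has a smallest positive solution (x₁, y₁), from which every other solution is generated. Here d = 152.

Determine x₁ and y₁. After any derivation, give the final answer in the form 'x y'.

37 3

[12; 3,24] for √152; ℓ=2 ⇒ convergent index 1
a_0=12:  p_0=12·1+0=12,  q_0=12·0+1=1
a_1=3:  p_1=3·12+1=37,  q_1=3·1+0=3
(x₁, y₁) = (37, 3);  37² − 152·3² = 1 ✓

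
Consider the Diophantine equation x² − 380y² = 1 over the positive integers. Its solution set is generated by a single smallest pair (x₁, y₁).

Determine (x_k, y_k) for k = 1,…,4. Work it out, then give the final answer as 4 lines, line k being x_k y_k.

[19; 2,38] for √380; ℓ=2 ⇒ convergent index 1
k=0  a_k=19  p_k/q_k = 19/1
k=1  a_k=2  p_k/q_k = 39/2
→ (39, 2).  Check: 39²=1521, 380·2²=1520, difference 1.
k=2:  x_2 = 39·39+380·2·2 = 3041,  y_2 = 39·2+2·39 = 156
k=3:  x_3 = 39·3041+380·2·156 = 237159,  y_3 = 39·156+2·3041 = 12166
k=4:  x_4 = 39·237159+380·2·12166 = 18495361,  y_4 = 39·12166+2·237159 = 948792

39 2
3041 156
237159 12166
18495361 948792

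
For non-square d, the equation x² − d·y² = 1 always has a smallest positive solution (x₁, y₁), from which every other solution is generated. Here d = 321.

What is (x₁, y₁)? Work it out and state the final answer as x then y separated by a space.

√321 = [17; 1,10,1,34, …], period ℓ=4 (even) → k=3
k=0  a_k=17  p_k/q_k = 17/1
k=1  a_k=1  p_k/q_k = 18/1
k=2  a_k=10  p_k/q_k = 197/11
k=3  a_k=1  p_k/q_k = 215/12
(x₁, y₁) = (215, 12);  215² − 321·12² = 1 ✓

215 12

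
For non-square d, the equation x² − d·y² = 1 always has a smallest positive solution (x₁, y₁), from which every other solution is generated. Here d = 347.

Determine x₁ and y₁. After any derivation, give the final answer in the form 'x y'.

√347 = [18; 1,1,1,2,4,…,1,1,36, …], period ℓ=14 (even) → k=13
step 0: (18, 1)  from 18·(1,0) + (0,1)
…
step 2: (37, 2)  from 1·(19,1) + (18,1)
…
step 4: (149, 8)  from 2·(56,3) + (37,2)
…
step 7: (14269, 766)  from 17·(801,43) + (652,35)
…
step 9: (74549, 4002)  from 4·(15070,809) + (14269,766)
…
step 12: (402885, 21628)  from 1·(238717,12815) + (164168,8813)
step 13: (641602, 34443)  from 1·(402885,21628) + (238717,12815)
fundamental: x₁=641602, y₁=34443  (since 411653126404 − 347·1186320249 = 1)

641602 34443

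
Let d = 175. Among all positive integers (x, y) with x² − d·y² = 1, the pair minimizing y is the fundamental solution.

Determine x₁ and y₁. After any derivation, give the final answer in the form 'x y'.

[13; 4,2,1,2,4,26] for √175; ℓ=6 ⇒ convergent index 5
step 0: (13, 1)  from 13·(1,0) + (0,1)
…
step 2: (119, 9)  from 2·(53,4) + (13,1)
step 3: (172, 13)  from 1·(119,9) + (53,4)
step 4: (463, 35)  from 2·(172,13) + (119,9)
step 5: (2024, 153)  from 4·(463,35) + (172,13)
fundamental: x₁=2024, y₁=153  (since 4096576 − 175·23409 = 1)

2024 153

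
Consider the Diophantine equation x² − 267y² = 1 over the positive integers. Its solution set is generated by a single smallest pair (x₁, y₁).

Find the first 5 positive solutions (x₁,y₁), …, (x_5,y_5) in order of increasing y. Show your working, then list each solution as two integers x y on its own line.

√267 → a₀=16, period (2,1,15,1,2,32); ℓ=6 even so k=5
a_0=16:  p_0=16·1+0=16,  q_0=16·0+1=1
a_1=2:  p_1=2·16+1=33,  q_1=2·1+0=2
a_2=1:  p_2=1·33+16=49,  q_2=1·2+1=3
a_3=15:  p_3=15·49+33=768,  q_3=15·3+2=47
a_4=1:  p_4=1·768+49=817,  q_4=1·47+3=50
a_5=2:  p_5=2·817+768=2402,  q_5=2·50+47=147
fundamental: x₁=2402, y₁=147  (since 5769604 − 267·21609 = 1)
(x_2, y_2) = (2402·2402 + 267·147·147, 2402·147 + 147·2402) = (11539207, 706188)
(x_3, y_3) = (2402·11539207 + 267·147·706188, 2402·706188 + 147·11539207) = (55434348026, 3392527005)
(x_4, y_4) = (2402·55434348026 + 267·147·3392527005, 2402·3392527005 + 147·55434348026) = (266306596377697, 16297699025832)
(x_5, y_5) = (2402·266306596377697 + 267·147·16297699025832, 2402·16297699025832 + 147·266306596377697) = (1279336833564108362, 78294142727569923)

2402 147
11539207 706188
55434348026 3392527005
266306596377697 16297699025832
1279336833564108362 78294142727569923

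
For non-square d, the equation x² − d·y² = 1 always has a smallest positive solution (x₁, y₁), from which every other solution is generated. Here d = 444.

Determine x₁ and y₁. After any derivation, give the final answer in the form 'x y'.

295 14

√444 → a₀=21, period (14,42); ℓ=2 even so k=1
i=0: a=21 ⇒ p=21, q=1
i=1: a=14 ⇒ p=295, q=14
→ (295, 14).  Check: 295²=87025, 444·14²=87024, difference 1.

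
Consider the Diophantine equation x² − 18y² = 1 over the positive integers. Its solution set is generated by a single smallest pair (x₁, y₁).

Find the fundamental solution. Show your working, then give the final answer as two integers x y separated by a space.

d=18: √d = [4; 4,8] (ℓ=2, even), read p_1/q_1
step 0: (4, 1)  from 4·(1,0) + (0,1)
step 1: (17, 4)  from 4·(4,1) + (1,0)
fundamental: x₁=17, y₁=4  (since 289 − 18·16 = 1)

17 4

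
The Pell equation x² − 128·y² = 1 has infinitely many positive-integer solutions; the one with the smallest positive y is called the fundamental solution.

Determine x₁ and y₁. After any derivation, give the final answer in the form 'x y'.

577 51

[11; 3,5,3,22] for √128; ℓ=4 ⇒ convergent index 3
step 0: (11, 1)  from 11·(1,0) + (0,1)
step 1: (34, 3)  from 3·(11,1) + (1,0)
step 2: (181, 16)  from 5·(34,3) + (11,1)
step 3: (577, 51)  from 3·(181,16) + (34,3)
fundamental: x₁=577, y₁=51  (since 332929 − 128·2601 = 1)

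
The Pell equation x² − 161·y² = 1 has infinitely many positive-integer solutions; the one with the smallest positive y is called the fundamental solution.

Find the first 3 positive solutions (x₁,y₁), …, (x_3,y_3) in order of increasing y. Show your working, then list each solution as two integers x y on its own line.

d=161: √d = [12; 1,2,4,1,2,1,4,2,1,24] (ℓ=10, even), read p_9/q_9
a_0=12:  p_0=12·1+0=12,  q_0=12·0+1=1
a_1=1:  p_1=1·12+1=13,  q_1=1·1+0=1
…
a_3=4:  p_3=4·38+13=165,  q_3=4·3+1=13
a_4=1:  p_4=1·165+38=203,  q_4=1·13+3=16
a_5=2:  p_5=2·203+165=571,  q_5=2·16+13=45
…
a_7=4:  p_7=4·774+571=3667,  q_7=4·61+45=289
a_8=2:  p_8=2·3667+774=8108,  q_8=2·289+61=639
a_9=1:  p_9=1·8108+3667=11775,  q_9=1·639+289=928
(x₁, y₁) = (11775, 928);  11775² − 161·928² = 1 ✓
(x_2, y_2) = (11775·11775 + 161·928·928, 11775·928 + 928·11775) = (277301249, 21854400)
(x_3, y_3) = (11775·277301249 + 161·928·21854400, 11775·21854400 + 928·277301249) = (6530444402175, 514671119072)

11775 928
277301249 21854400
6530444402175 514671119072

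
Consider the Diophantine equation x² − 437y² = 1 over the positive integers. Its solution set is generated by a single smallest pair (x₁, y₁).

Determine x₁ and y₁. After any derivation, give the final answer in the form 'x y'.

4599 220

√437 = [20; 1,9,2,9,1,40, …], period ℓ=6 (even) → k=5
a_0=20:  p_0=20·1+0=20,  q_0=20·0+1=1
…
a_2=9:  p_2=9·21+20=209,  q_2=9·1+1=10
a_3=2:  p_3=2·209+21=439,  q_3=2·10+1=21
a_4=9:  p_4=9·439+209=4160,  q_4=9·21+10=199
a_5=1:  p_5=1·4160+439=4599,  q_5=1·199+21=220
→ (4599, 220).  Check: 4599²=21150801, 437·220²=21150800, difference 1.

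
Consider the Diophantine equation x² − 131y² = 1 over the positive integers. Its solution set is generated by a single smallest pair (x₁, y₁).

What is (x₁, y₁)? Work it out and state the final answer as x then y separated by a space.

10610 927

d=131: √d = [11; 2,4,11,4,2,22] (ℓ=6, even), read p_5/q_5
i=0: a=11 ⇒ p=11, q=1
…
i=4: a=4 ⇒ p=4727, q=413
i=5: a=2 ⇒ p=10610, q=927
(x₁, y₁) = (10610, 927);  10610² − 131·927² = 1 ✓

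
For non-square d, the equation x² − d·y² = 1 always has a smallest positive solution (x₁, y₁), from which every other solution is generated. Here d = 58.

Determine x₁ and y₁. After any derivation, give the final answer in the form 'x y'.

[7; 1,1,1,1,1,1,14] for √58; ℓ=7 ⇒ convergent index 13
i=0: a=7 ⇒ p=7, q=1
i=1: a=1 ⇒ p=8, q=1
i=2: a=1 ⇒ p=15, q=2
…
i=4: a=1 ⇒ p=38, q=5
i=5: a=1 ⇒ p=61, q=8
i=6: a=1 ⇒ p=99, q=13
…
i=9: a=1 ⇒ p=2993, q=393
i=10: a=1 ⇒ p=4539, q=596
i=11: a=1 ⇒ p=7532, q=989
i=12: a=1 ⇒ p=12071, q=1585
i=13: a=1 ⇒ p=19603, q=2574
fundamental: x₁=19603, y₁=2574  (since 384277609 − 58·6625476 = 1)

19603 2574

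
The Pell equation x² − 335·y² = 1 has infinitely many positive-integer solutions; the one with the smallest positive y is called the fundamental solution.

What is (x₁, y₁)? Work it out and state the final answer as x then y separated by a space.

√335 = [18; 3,3,3,36, …], period ℓ=4 (even) → k=3
a_0=18:  p_0=18·1+0=18,  q_0=18·0+1=1
…
a_2=3:  p_2=3·55+18=183,  q_2=3·3+1=10
a_3=3:  p_3=3·183+55=604,  q_3=3·10+3=33
fundamental: x₁=604, y₁=33  (since 364816 − 335·1089 = 1)

604 33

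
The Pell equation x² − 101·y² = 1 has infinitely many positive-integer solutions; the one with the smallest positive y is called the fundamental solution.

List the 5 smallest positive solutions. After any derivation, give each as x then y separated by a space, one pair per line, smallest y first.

d=101: √d = [10; 20] (ℓ=1, odd), read p_1/q_1
step 0: (10, 1)  from 10·(1,0) + (0,1)
step 1: (201, 20)  from 20·(10,1) + (1,0)
→ (201, 20).  Check: 201²=40401, 101·20²=40400, difference 1.
(x_2, y_2) = (201·201 + 101·20·20, 201·20 + 20·201) = (80801, 8040)
(x_3, y_3) = (201·80801 + 101·20·8040, 201·8040 + 20·80801) = (32481801, 3232060)
(x_4, y_4) = (201·32481801 + 101·20·3232060, 201·3232060 + 20·32481801) = (13057603201, 1299280080)
(x_5, y_5) = (201·13057603201 + 101·20·1299280080, 201·1299280080 + 20·13057603201) = (5249124005001, 522307360100)

201 20
80801 8040
32481801 3232060
13057603201 1299280080
5249124005001 522307360100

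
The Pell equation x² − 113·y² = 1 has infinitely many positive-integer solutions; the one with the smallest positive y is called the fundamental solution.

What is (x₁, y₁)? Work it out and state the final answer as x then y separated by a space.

√113 → a₀=10, period (1,1,1,2,2,1,1,1,20); ℓ=9 odd so k=17
a_0=10:  p_0=10·1+0=10,  q_0=10·0+1=1
…
a_2=1:  p_2=1·11+10=21,  q_2=1·1+1=2
a_3=1:  p_3=1·21+11=32,  q_3=1·2+1=3
a_4=2:  p_4=2·32+21=85,  q_4=2·3+2=8
a_5=2:  p_5=2·85+32=202,  q_5=2·8+3=19
…
a_7=1:  p_7=1·287+202=489,  q_7=1·27+19=46
…
a_9=20:  p_9=20·776+489=16009,  q_9=20·73+46=1506
a_10=1:  p_10=1·16009+776=16785,  q_10=1·1506+73=1579
a_11=1:  p_11=1·16785+16009=32794,  q_11=1·1579+1506=3085
…
a_16=1:  p_16=1·445435+313483=758918,  q_16=1·41903+29490=71393
a_17=1:  p_17=1·758918+445435=1204353,  q_17=1·71393+41903=113296
fundamental: x₁=1204353, y₁=113296  (since 1450466148609 − 113·12835983616 = 1)

1204353 113296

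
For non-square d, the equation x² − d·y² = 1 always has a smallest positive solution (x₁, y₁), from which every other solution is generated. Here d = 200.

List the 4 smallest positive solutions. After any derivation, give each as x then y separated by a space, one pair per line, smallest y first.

99 7
19601 1386
3880899 274421
768398401 54333972

d=200: √d = [14; 7,28] (ℓ=2, even), read p_1/q_1
a_0=14:  p_0=14·1+0=14,  q_0=14·0+1=1
a_1=7:  p_1=7·14+1=99,  q_1=7·1+0=7
fundamental: x₁=99, y₁=7  (since 9801 − 200·49 = 1)
n=2: (99,7)∘(99,7) = (99·99+200·7·7, 99·7+7·99) = (19601,1386)
n=3: (19601,1386)∘(99,7) = (99·19601+200·7·1386, 99·1386+7·19601) = (3880899,274421)
n=4: (3880899,274421)∘(99,7) = (99·3880899+200·7·274421, 99·274421+7·3880899) = (768398401,54333972)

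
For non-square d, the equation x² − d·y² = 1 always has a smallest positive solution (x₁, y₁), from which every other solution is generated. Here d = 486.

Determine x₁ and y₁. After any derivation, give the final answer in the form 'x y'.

√486 → a₀=22, period (22,44); ℓ=2 even so k=1
i=0: a=22 ⇒ p=22, q=1
i=1: a=22 ⇒ p=485, q=22
→ (485, 22).  Check: 485²=235225, 486·22²=235224, difference 1.

485 22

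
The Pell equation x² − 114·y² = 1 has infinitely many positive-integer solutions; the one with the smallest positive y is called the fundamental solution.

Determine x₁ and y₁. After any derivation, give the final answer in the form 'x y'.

1025 96

d=114: √d = [10; 1,2,10,2,1,20] (ℓ=6, even), read p_5/q_5
a_0=10:  p_0=10·1+0=10,  q_0=10·0+1=1
…
a_2=2:  p_2=2·11+10=32,  q_2=2·1+1=3
…
a_4=2:  p_4=2·331+32=694,  q_4=2·31+3=65
a_5=1:  p_5=1·694+331=1025,  q_5=1·65+31=96
(x₁, y₁) = (1025, 96);  1025² − 114·96² = 1 ✓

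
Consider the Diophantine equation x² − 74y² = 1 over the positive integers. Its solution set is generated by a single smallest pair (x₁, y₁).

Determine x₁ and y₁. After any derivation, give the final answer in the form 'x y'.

3699 430

√74 = [8; 1,1,1,1,16, …], period ℓ=5 (odd) → k=9
i=0: a=8 ⇒ p=8, q=1
i=1: a=1 ⇒ p=9, q=1
…
i=7: a=1 ⇒ p=1471, q=171
i=8: a=1 ⇒ p=2228, q=259
i=9: a=1 ⇒ p=3699, q=430
→ (3699, 430).  Check: 3699²=13682601, 74·430²=13682600, difference 1.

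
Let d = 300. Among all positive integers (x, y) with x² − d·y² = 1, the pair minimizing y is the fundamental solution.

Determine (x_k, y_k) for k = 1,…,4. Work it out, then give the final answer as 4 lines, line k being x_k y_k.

√300 → a₀=17, period (3,8,3,34); ℓ=4 even so k=3
i=0: a=17 ⇒ p=17, q=1
…
i=2: a=8 ⇒ p=433, q=25
i=3: a=3 ⇒ p=1351, q=78
fundamental: x₁=1351, y₁=78  (since 1825201 − 300·6084 = 1)
n=2: (1351,78)∘(1351,78) = (1351·1351+300·78·78, 1351·78+78·1351) = (3650401,210756)
n=3: (3650401,210756)∘(1351,78) = (1351·3650401+300·78·210756, 1351·210756+78·3650401) = (9863382151,569462634)
n=4: (9863382151,569462634)∘(1351,78) = (1351·9863382151+300·78·569462634, 1351·569462634+78·9863382151) = (26650854921601,1538687826312)

1351 78
3650401 210756
9863382151 569462634
26650854921601 1538687826312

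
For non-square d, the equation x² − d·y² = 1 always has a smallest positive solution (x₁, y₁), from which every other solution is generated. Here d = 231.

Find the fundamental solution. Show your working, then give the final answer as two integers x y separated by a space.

√231 → a₀=15, period (5,30); ℓ=2 even so k=1
a_0=15:  p_0=15·1+0=15,  q_0=15·0+1=1
a_1=5:  p_1=5·15+1=76,  q_1=5·1+0=5
→ (76, 5).  Check: 76²=5776, 231·5²=5775, difference 1.

76 5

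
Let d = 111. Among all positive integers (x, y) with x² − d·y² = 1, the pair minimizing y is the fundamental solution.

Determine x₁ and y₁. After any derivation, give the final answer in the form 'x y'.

d=111: √d = [10; 1,1,6,1,1,20] (ℓ=6, even), read p_5/q_5
a_0=10:  p_0=10·1+0=10,  q_0=10·0+1=1
a_1=1:  p_1=1·10+1=11,  q_1=1·1+0=1
a_2=1:  p_2=1·11+10=21,  q_2=1·1+1=2
a_3=6:  p_3=6·21+11=137,  q_3=6·2+1=13
a_4=1:  p_4=1·137+21=158,  q_4=1·13+2=15
a_5=1:  p_5=1·158+137=295,  q_5=1·15+13=28
→ (295, 28).  Check: 295²=87025, 111·28²=87024, difference 1.

295 28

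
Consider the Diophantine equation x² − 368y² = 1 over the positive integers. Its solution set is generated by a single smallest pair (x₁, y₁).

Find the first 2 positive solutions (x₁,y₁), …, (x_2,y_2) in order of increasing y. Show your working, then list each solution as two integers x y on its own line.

1151 60
2649601 138120

d=368: √d = [19; 5,2,5,38] (ℓ=4, even), read p_3/q_3
a_0=19:  p_0=19·1+0=19,  q_0=19·0+1=1
a_1=5:  p_1=5·19+1=96,  q_1=5·1+0=5
a_2=2:  p_2=2·96+19=211,  q_2=2·5+1=11
a_3=5:  p_3=5·211+96=1151,  q_3=5·11+5=60
→ (1151, 60).  Check: 1151²=1324801, 368·60²=1324800, difference 1.
n=2: (1151,60)∘(1151,60) = (1151·1151+368·60·60, 1151·60+60·1151) = (2649601,138120)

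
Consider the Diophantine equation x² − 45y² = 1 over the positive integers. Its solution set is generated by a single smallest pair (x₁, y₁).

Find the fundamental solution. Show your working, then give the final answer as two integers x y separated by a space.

d=45: √d = [6; 1,2,2,2,1,12] (ℓ=6, even), read p_5/q_5
i=0: a=6 ⇒ p=6, q=1
i=1: a=1 ⇒ p=7, q=1
…
i=4: a=2 ⇒ p=114, q=17
i=5: a=1 ⇒ p=161, q=24
(x₁, y₁) = (161, 24);  161² − 45·24² = 1 ✓

161 24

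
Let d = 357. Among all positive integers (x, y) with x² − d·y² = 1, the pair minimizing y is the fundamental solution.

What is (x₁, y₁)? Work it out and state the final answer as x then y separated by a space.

√357 → a₀=18, period (1,8,2,8,1,36); ℓ=6 even so k=5
step 0: (18, 1)  from 18·(1,0) + (0,1)
…
step 2: (170, 9)  from 8·(19,1) + (18,1)
…
step 4: (3042, 161)  from 8·(359,19) + (170,9)
step 5: (3401, 180)  from 1·(3042,161) + (359,19)
fundamental: x₁=3401, y₁=180  (since 11566801 − 357·32400 = 1)

3401 180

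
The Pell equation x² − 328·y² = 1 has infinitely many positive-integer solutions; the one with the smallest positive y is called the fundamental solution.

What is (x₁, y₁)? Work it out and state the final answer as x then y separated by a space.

√328 = [18; 9,36, …], period ℓ=2 (even) → k=1
a_0=18:  p_0=18·1+0=18,  q_0=18·0+1=1
a_1=9:  p_1=9·18+1=163,  q_1=9·1+0=9
fundamental: x₁=163, y₁=9  (since 26569 − 328·81 = 1)

163 9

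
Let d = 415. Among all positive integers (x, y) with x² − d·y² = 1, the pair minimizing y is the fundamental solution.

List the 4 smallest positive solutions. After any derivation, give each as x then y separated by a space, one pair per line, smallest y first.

18412804 903849
678062702284831 33284788965192
24970071273761872339444 1225732590794885332887
919538056459614718055705397121 45138347901436822389057205104

[20; 2,1,2,4,6,…,1,2,40] for √415; ℓ=16 ⇒ convergent index 15
i=0: a=20 ⇒ p=20, q=1
i=1: a=2 ⇒ p=41, q=2
…
i=3: a=2 ⇒ p=163, q=8
i=4: a=4 ⇒ p=713, q=35
…
i=8: a=3 ⇒ p=33939, q=1666
i=9: a=1 ⇒ p=43534, q=2137
i=10: a=1 ⇒ p=77473, q=3803
…
i=12: a=4 ⇒ p=2110961, q=103623
…
i=14: a=1 ⇒ p=6841255, q=335824
i=15: a=2 ⇒ p=18412804, q=903849
fundamental: x₁=18412804, y₁=903849  (since 339031351142416 − 415·816943014801 = 1)
k=2:  x_2 = 18412804·18412804+415·903849·903849 = 678062702284831,  y_2 = 18412804·903849+903849·18412804 = 33284788965192
k=3:  x_3 = 18412804·678062702284831+415·903849·33284788965192 = 24970071273761872339444,  y_3 = 18412804·33284788965192+903849·678062702284831 = 1225732590794885332887
k=4:  x_4 = 18412804·24970071273761872339444+415·903849·1225732590794885332887 = 919538056459614718055705397121,  y_4 = 18412804·1225732590794885332887+903849·24970071273761872339444 = 45138347901436822389057205104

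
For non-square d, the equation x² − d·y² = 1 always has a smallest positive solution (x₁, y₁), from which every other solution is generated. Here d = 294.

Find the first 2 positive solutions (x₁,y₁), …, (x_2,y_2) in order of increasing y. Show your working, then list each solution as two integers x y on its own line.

√294 = [17; 6,1,4,1,6,34, …], period ℓ=6 (even) → k=5
a_0=17:  p_0=17·1+0=17,  q_0=17·0+1=1
…
a_4=1:  p_4=1·583+120=703,  q_4=1·34+7=41
a_5=6:  p_5=6·703+583=4801,  q_5=6·41+34=280
(x₁, y₁) = (4801, 280);  4801² − 294·280² = 1 ✓
k=2:  x_2 = 4801·4801+294·280·280 = 46099201,  y_2 = 4801·280+280·4801 = 2688560

4801 280
46099201 2688560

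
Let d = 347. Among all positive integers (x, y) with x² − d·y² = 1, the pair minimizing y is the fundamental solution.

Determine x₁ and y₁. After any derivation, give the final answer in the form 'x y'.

641602 34443

d=347: √d = [18; 1,1,1,2,4,…,1,1,36] (ℓ=14, even), read p_13/q_13
a_0=18:  p_0=18·1+0=18,  q_0=18·0+1=1
a_1=1:  p_1=1·18+1=19,  q_1=1·1+0=1
…
a_6=1:  p_6=1·652+149=801,  q_6=1·35+8=43
…
a_8=1:  p_8=1·14269+801=15070,  q_8=1·766+43=809
…
a_11=1:  p_11=1·164168+74549=238717,  q_11=1·8813+4002=12815
a_12=1:  p_12=1·238717+164168=402885,  q_12=1·12815+8813=21628
a_13=1:  p_13=1·402885+238717=641602,  q_13=1·21628+12815=34443
fundamental: x₁=641602, y₁=34443  (since 411653126404 − 347·1186320249 = 1)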